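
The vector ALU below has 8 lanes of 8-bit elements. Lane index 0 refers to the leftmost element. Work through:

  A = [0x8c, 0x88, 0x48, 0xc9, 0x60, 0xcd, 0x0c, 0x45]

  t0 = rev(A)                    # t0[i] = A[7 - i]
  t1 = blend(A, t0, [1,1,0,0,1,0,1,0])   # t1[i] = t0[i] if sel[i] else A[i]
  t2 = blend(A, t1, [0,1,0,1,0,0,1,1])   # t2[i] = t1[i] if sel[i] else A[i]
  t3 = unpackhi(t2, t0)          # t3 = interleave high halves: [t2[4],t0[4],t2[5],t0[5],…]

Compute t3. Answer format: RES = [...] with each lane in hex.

RES = [0x60, 0xc9, 0xcd, 0x48, 0x88, 0x88, 0x45, 0x8c]

  t0: 45 0c cd 60 c9 48 88 8c
  t1: 45 0c 48 c9 c9 cd 88 45
  t2: 8c 0c 48 c9 60 cd 88 45
  t3: 60 c9 cd 48 88 88 45 8c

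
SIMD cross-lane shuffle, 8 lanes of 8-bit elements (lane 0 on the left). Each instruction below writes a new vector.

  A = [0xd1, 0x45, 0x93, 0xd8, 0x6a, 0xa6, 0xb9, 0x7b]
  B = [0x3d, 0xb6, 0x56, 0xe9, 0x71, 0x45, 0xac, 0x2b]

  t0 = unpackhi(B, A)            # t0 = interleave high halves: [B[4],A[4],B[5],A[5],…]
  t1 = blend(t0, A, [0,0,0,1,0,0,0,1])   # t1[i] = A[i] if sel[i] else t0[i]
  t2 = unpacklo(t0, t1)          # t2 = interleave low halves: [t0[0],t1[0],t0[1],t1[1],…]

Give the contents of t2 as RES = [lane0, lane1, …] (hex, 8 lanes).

  t0: 71 6a 45 a6 ac b9 2b 7b
  t1: 71 6a 45 d8 ac b9 2b 7b
  t2: 71 71 6a 6a 45 45 a6 d8

RES = [ 0x71  0x71  0x6a  0x6a  0x45  0x45  0xa6  0xd8 ]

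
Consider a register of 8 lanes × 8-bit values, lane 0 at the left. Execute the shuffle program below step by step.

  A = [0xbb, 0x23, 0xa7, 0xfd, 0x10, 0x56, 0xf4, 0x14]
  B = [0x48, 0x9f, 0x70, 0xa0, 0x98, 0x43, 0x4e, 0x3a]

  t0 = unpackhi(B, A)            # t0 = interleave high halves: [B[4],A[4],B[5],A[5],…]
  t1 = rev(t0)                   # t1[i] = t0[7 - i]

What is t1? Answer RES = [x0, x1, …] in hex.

  t0: 98 10 43 56 4e f4 3a 14
  t1: 14 3a f4 4e 56 43 10 98

RES = [ 0x14  0x3a  0xf4  0x4e  0x56  0x43  0x10  0x98 ]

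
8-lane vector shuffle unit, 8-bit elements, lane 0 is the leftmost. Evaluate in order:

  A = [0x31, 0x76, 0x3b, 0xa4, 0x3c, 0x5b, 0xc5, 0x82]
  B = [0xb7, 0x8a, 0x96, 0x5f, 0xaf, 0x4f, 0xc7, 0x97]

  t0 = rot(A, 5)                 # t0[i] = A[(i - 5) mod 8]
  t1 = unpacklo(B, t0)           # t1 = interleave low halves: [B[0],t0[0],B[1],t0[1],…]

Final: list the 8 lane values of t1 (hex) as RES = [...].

RES = [ 0xb7  0xa4  0x8a  0x3c  0x96  0x5b  0x5f  0xc5 ]

  t0: a4 3c 5b c5 82 31 76 3b
  t1: b7 a4 8a 3c 96 5b 5f c5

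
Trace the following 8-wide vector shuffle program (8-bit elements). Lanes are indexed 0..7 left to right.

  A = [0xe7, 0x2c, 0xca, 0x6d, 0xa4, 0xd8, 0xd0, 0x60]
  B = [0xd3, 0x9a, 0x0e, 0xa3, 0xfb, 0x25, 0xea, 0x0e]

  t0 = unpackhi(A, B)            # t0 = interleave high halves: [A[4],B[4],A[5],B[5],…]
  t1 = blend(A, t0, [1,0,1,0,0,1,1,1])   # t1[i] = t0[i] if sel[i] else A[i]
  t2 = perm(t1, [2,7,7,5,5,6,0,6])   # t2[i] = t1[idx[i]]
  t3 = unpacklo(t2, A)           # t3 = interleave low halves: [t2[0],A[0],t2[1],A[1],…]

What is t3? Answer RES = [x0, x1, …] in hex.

RES = [ 0xd8  0xe7  0x0e  0x2c  0x0e  0xca  0xea  0x6d ]

→ t0 |a4|fb|d8|25|d0|ea|60|0e|
→ t1 |a4|2c|d8|6d|a4|ea|60|0e|
→ t2 |d8|0e|0e|ea|ea|60|a4|60|
→ t3 |d8|e7|0e|2c|0e|ca|ea|6d|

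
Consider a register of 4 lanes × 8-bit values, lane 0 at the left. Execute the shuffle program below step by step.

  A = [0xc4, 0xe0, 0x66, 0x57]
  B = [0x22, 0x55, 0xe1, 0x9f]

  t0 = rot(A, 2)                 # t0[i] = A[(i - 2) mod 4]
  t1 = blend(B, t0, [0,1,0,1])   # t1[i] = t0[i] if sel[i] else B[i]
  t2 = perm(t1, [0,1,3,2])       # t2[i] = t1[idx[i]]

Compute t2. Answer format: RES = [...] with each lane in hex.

RES = [ 0x22  0x57  0xe0  0xe1 ]

  t0: 66 57 c4 e0
  t1: 22 57 e1 e0
  t2: 22 57 e0 e1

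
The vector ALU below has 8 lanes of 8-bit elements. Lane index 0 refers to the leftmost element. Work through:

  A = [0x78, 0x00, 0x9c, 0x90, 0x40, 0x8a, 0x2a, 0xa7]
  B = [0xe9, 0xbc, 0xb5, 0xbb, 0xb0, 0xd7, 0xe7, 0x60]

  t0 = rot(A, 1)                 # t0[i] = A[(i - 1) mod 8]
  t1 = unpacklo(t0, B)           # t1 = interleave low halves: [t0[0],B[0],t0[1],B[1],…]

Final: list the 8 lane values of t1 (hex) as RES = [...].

t0 = [0xa7, 0x78, 0x00, 0x9c, 0x90, 0x40, 0x8a, 0x2a]
t1 = [0xa7, 0xe9, 0x78, 0xbc, 0x00, 0xb5, 0x9c, 0xbb]

RES = [ 0xa7  0xe9  0x78  0xbc  0x00  0xb5  0x9c  0xbb ]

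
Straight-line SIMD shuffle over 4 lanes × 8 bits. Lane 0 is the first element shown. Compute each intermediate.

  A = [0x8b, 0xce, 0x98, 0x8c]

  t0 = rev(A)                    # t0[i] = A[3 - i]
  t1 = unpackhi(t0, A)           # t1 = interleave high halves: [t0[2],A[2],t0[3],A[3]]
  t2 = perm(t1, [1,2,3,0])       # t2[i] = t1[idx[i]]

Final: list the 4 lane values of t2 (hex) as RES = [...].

  t0: 8c 98 ce 8b
  t1: ce 98 8b 8c
  t2: 98 8b 8c ce

RES = [0x98, 0x8b, 0x8c, 0xce]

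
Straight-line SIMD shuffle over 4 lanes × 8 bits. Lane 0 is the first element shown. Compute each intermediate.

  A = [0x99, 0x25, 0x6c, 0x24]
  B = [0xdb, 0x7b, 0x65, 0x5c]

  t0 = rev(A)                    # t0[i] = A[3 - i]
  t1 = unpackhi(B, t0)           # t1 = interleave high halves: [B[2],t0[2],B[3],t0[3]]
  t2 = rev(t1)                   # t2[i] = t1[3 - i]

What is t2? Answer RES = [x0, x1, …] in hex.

RES = [ 0x99  0x5c  0x25  0x65 ]

  t0: 24 6c 25 99
  t1: 65 25 5c 99
  t2: 99 5c 25 65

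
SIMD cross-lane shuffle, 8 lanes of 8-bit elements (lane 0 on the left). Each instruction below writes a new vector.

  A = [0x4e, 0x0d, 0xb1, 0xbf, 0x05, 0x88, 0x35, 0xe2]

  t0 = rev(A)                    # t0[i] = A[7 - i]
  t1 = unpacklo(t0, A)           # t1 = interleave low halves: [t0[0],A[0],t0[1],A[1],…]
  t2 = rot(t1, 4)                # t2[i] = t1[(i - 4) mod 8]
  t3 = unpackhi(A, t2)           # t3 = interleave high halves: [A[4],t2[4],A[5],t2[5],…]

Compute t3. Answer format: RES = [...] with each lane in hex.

RES = [ 0x05  0xe2  0x88  0x4e  0x35  0x35  0xe2  0x0d ]

→ t0 |e2|35|88|05|bf|b1|0d|4e|
→ t1 |e2|4e|35|0d|88|b1|05|bf|
→ t2 |88|b1|05|bf|e2|4e|35|0d|
→ t3 |05|e2|88|4e|35|35|e2|0d|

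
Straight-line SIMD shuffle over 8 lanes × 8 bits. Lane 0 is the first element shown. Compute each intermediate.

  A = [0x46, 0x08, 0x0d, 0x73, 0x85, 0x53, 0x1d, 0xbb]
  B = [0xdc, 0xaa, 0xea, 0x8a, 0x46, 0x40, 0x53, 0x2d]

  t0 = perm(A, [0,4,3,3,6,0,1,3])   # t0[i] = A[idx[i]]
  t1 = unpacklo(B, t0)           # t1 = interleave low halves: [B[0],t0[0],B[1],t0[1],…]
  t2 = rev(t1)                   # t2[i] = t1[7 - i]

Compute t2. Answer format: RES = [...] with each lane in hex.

t0 = [0x46, 0x85, 0x73, 0x73, 0x1d, 0x46, 0x08, 0x73]
t1 = [0xdc, 0x46, 0xaa, 0x85, 0xea, 0x73, 0x8a, 0x73]
t2 = [0x73, 0x8a, 0x73, 0xea, 0x85, 0xaa, 0x46, 0xdc]

RES = [0x73, 0x8a, 0x73, 0xea, 0x85, 0xaa, 0x46, 0xdc]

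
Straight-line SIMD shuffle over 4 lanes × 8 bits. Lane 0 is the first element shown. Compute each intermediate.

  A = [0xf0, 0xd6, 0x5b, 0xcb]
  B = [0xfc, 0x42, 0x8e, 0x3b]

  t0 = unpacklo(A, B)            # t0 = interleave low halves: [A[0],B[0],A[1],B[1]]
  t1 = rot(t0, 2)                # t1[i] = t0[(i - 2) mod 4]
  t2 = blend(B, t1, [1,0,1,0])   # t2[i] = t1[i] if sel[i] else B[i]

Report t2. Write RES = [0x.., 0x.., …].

t0 = [0xf0, 0xfc, 0xd6, 0x42]
t1 = [0xd6, 0x42, 0xf0, 0xfc]
t2 = [0xd6, 0x42, 0xf0, 0x3b]

RES = [0xd6, 0x42, 0xf0, 0x3b]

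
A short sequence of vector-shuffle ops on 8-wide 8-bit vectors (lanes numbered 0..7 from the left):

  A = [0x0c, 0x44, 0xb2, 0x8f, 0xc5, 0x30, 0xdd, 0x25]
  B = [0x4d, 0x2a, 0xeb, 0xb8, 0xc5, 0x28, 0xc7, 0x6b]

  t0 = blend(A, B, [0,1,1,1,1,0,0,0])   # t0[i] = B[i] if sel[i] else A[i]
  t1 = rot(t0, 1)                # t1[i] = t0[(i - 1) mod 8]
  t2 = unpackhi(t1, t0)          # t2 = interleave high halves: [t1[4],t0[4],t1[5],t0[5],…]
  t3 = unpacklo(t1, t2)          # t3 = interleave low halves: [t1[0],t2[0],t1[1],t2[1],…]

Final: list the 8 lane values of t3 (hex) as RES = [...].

RES = [ 0x25  0xb8  0x0c  0xc5  0x2a  0xc5  0xeb  0x30 ]

t0 = [0x0c, 0x2a, 0xeb, 0xb8, 0xc5, 0x30, 0xdd, 0x25]
t1 = [0x25, 0x0c, 0x2a, 0xeb, 0xb8, 0xc5, 0x30, 0xdd]
t2 = [0xb8, 0xc5, 0xc5, 0x30, 0x30, 0xdd, 0xdd, 0x25]
t3 = [0x25, 0xb8, 0x0c, 0xc5, 0x2a, 0xc5, 0xeb, 0x30]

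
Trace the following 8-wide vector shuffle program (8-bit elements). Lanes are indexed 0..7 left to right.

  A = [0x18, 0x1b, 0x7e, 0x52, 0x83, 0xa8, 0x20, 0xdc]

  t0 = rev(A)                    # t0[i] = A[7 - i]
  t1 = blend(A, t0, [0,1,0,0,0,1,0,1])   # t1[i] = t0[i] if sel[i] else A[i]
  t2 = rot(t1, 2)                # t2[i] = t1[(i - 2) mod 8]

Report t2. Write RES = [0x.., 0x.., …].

RES = [0x20, 0x18, 0x18, 0x20, 0x7e, 0x52, 0x83, 0x7e]

  t0: dc 20 a8 83 52 7e 1b 18
  t1: 18 20 7e 52 83 7e 20 18
  t2: 20 18 18 20 7e 52 83 7e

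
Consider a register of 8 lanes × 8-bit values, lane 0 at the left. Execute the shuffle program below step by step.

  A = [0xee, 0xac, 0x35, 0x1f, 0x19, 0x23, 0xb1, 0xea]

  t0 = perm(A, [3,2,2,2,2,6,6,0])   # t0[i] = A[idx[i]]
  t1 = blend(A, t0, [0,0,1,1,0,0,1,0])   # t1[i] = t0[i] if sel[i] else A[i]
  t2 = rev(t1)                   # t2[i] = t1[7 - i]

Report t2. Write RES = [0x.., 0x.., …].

→ t0 |1f|35|35|35|35|b1|b1|ee|
→ t1 |ee|ac|35|35|19|23|b1|ea|
→ t2 |ea|b1|23|19|35|35|ac|ee|

RES = [0xea, 0xb1, 0x23, 0x19, 0x35, 0x35, 0xac, 0xee]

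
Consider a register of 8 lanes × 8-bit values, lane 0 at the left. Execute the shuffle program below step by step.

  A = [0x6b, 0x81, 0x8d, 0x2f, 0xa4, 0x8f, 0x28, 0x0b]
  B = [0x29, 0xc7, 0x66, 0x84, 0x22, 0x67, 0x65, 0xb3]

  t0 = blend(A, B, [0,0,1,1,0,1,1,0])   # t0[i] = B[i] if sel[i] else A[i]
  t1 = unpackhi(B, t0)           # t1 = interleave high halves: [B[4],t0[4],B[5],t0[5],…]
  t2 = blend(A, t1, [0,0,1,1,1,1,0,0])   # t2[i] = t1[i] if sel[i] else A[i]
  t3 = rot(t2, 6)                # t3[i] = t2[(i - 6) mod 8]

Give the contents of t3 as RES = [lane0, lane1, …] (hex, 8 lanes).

RES = [ 0x67  0x67  0x65  0x65  0x28  0x0b  0x6b  0x81 ]

t0 = [0x6b, 0x81, 0x66, 0x84, 0xa4, 0x67, 0x65, 0x0b]
t1 = [0x22, 0xa4, 0x67, 0x67, 0x65, 0x65, 0xb3, 0x0b]
t2 = [0x6b, 0x81, 0x67, 0x67, 0x65, 0x65, 0x28, 0x0b]
t3 = [0x67, 0x67, 0x65, 0x65, 0x28, 0x0b, 0x6b, 0x81]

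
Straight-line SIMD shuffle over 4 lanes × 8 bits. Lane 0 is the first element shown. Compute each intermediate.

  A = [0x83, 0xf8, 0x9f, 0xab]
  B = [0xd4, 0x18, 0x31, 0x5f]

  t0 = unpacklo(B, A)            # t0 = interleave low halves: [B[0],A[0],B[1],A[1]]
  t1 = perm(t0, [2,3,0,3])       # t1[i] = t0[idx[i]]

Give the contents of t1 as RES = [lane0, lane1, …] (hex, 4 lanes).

RES = [0x18, 0xf8, 0xd4, 0xf8]

t0 = [0xd4, 0x83, 0x18, 0xf8]
t1 = [0x18, 0xf8, 0xd4, 0xf8]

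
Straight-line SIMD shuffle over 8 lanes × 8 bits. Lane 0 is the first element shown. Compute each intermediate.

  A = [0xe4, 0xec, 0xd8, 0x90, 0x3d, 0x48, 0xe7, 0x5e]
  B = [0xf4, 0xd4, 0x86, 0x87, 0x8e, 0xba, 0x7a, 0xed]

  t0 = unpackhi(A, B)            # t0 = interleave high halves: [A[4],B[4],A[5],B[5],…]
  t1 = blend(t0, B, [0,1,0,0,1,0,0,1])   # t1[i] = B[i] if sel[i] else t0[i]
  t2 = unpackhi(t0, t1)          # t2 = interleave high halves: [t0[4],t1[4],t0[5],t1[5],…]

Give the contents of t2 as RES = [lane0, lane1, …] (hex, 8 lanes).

→ t0 |3d|8e|48|ba|e7|7a|5e|ed|
→ t1 |3d|d4|48|ba|8e|7a|5e|ed|
→ t2 |e7|8e|7a|7a|5e|5e|ed|ed|

RES = [0xe7, 0x8e, 0x7a, 0x7a, 0x5e, 0x5e, 0xed, 0xed]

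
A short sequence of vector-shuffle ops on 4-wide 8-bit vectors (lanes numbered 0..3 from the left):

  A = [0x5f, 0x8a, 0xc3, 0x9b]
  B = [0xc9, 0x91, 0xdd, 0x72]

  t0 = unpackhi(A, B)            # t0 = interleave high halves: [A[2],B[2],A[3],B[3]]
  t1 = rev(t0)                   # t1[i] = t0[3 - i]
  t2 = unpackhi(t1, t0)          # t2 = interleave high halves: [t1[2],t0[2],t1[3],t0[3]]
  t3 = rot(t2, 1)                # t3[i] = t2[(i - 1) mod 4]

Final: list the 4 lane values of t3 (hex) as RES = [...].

RES = [0x72, 0xdd, 0x9b, 0xc3]

  t0: c3 dd 9b 72
  t1: 72 9b dd c3
  t2: dd 9b c3 72
  t3: 72 dd 9b c3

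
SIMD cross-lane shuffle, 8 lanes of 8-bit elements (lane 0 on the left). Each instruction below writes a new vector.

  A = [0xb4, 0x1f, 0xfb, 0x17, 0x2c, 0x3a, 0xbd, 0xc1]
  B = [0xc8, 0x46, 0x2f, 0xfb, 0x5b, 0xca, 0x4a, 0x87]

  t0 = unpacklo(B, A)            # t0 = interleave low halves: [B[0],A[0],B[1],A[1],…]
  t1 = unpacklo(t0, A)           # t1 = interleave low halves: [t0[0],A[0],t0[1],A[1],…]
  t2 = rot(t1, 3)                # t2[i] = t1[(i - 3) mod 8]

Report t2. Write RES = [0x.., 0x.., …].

RES = [0xfb, 0x1f, 0x17, 0xc8, 0xb4, 0xb4, 0x1f, 0x46]

t0 = [0xc8, 0xb4, 0x46, 0x1f, 0x2f, 0xfb, 0xfb, 0x17]
t1 = [0xc8, 0xb4, 0xb4, 0x1f, 0x46, 0xfb, 0x1f, 0x17]
t2 = [0xfb, 0x1f, 0x17, 0xc8, 0xb4, 0xb4, 0x1f, 0x46]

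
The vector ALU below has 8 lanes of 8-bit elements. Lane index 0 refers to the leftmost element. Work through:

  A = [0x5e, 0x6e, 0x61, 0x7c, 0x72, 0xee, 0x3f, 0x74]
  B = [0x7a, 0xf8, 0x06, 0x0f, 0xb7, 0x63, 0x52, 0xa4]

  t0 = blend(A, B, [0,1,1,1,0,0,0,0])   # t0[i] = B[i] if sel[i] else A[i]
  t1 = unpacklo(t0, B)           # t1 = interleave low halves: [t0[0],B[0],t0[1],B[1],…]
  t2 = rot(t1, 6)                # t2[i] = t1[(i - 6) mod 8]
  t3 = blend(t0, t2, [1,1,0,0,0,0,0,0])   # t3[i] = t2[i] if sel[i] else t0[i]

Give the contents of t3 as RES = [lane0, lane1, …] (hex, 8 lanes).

RES = [0xf8, 0xf8, 0x06, 0x0f, 0x72, 0xee, 0x3f, 0x74]

  t0: 5e f8 06 0f 72 ee 3f 74
  t1: 5e 7a f8 f8 06 06 0f 0f
  t2: f8 f8 06 06 0f 0f 5e 7a
  t3: f8 f8 06 0f 72 ee 3f 74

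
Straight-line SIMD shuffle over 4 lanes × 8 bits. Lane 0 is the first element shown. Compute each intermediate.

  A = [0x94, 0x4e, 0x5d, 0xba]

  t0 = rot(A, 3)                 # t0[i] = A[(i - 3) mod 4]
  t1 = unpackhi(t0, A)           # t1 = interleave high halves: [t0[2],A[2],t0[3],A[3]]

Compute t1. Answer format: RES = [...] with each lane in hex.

RES = [ 0xba  0x5d  0x94  0xba ]

  t0: 4e 5d ba 94
  t1: ba 5d 94 ba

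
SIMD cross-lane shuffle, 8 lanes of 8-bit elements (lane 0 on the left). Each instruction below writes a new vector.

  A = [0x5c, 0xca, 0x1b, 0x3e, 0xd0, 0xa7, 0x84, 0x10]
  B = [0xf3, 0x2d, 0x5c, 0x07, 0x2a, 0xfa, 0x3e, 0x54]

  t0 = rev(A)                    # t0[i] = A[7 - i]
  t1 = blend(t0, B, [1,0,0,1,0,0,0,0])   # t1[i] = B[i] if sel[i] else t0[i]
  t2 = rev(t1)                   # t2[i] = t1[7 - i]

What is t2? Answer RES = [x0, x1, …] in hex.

→ t0 |10|84|a7|d0|3e|1b|ca|5c|
→ t1 |f3|84|a7|07|3e|1b|ca|5c|
→ t2 |5c|ca|1b|3e|07|a7|84|f3|

RES = [ 0x5c  0xca  0x1b  0x3e  0x07  0xa7  0x84  0xf3 ]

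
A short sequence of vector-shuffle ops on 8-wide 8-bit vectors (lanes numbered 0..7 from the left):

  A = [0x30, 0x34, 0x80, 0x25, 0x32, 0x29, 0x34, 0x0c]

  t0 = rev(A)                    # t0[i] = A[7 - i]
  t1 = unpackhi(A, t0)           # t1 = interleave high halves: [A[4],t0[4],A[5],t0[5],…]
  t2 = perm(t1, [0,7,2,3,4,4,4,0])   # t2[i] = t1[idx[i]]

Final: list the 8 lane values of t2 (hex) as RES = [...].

RES = [ 0x32  0x30  0x29  0x80  0x34  0x34  0x34  0x32 ]

→ t0 |0c|34|29|32|25|80|34|30|
→ t1 |32|25|29|80|34|34|0c|30|
→ t2 |32|30|29|80|34|34|34|32|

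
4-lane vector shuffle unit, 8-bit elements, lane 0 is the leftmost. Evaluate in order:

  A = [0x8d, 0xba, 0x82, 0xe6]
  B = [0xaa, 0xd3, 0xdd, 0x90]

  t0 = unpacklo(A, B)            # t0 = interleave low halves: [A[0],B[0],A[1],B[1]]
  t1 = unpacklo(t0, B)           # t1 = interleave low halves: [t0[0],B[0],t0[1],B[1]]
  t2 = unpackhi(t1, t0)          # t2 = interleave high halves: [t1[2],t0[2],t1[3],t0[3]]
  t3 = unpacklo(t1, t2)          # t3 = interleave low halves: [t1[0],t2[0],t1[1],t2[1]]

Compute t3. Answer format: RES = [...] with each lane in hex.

RES = [0x8d, 0xaa, 0xaa, 0xba]

t0 = [0x8d, 0xaa, 0xba, 0xd3]
t1 = [0x8d, 0xaa, 0xaa, 0xd3]
t2 = [0xaa, 0xba, 0xd3, 0xd3]
t3 = [0x8d, 0xaa, 0xaa, 0xba]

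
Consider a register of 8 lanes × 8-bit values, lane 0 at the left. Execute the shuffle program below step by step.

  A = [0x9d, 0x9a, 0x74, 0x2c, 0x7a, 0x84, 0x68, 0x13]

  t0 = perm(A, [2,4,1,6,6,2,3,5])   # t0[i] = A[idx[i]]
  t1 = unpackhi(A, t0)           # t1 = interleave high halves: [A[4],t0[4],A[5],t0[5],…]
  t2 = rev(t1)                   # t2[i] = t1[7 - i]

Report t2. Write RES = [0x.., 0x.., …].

RES = [ 0x84  0x13  0x2c  0x68  0x74  0x84  0x68  0x7a ]

t0 = [0x74, 0x7a, 0x9a, 0x68, 0x68, 0x74, 0x2c, 0x84]
t1 = [0x7a, 0x68, 0x84, 0x74, 0x68, 0x2c, 0x13, 0x84]
t2 = [0x84, 0x13, 0x2c, 0x68, 0x74, 0x84, 0x68, 0x7a]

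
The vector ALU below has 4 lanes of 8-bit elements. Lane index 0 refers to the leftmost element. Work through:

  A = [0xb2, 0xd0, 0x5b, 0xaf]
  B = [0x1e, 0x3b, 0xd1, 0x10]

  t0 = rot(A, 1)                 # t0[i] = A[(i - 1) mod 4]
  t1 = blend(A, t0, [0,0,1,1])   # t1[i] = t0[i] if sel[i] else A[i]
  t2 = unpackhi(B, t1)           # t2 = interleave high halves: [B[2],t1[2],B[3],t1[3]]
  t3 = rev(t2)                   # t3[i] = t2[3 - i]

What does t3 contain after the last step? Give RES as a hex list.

t0 = [0xaf, 0xb2, 0xd0, 0x5b]
t1 = [0xb2, 0xd0, 0xd0, 0x5b]
t2 = [0xd1, 0xd0, 0x10, 0x5b]
t3 = [0x5b, 0x10, 0xd0, 0xd1]

RES = [0x5b, 0x10, 0xd0, 0xd1]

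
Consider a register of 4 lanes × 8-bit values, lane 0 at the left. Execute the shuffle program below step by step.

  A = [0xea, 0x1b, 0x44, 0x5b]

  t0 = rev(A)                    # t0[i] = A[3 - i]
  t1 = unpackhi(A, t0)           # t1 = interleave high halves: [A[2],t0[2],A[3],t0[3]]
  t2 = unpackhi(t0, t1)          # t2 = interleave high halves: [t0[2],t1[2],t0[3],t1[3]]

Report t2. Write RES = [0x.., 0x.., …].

t0 = [0x5b, 0x44, 0x1b, 0xea]
t1 = [0x44, 0x1b, 0x5b, 0xea]
t2 = [0x1b, 0x5b, 0xea, 0xea]

RES = [0x1b, 0x5b, 0xea, 0xea]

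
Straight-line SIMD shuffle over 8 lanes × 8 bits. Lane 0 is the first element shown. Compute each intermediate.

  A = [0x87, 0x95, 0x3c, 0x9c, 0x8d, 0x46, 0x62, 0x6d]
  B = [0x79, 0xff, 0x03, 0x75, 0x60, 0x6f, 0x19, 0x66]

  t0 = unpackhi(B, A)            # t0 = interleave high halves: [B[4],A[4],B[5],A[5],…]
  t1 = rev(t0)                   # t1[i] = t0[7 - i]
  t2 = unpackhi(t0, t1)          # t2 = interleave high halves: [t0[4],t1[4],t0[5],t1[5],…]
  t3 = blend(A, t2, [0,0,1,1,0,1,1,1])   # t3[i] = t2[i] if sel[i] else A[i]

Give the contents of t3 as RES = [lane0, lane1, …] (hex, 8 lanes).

  t0: 60 8d 6f 46 19 62 66 6d
  t1: 6d 66 62 19 46 6f 8d 60
  t2: 19 46 62 6f 66 8d 6d 60
  t3: 87 95 62 6f 8d 8d 6d 60

RES = [ 0x87  0x95  0x62  0x6f  0x8d  0x8d  0x6d  0x60 ]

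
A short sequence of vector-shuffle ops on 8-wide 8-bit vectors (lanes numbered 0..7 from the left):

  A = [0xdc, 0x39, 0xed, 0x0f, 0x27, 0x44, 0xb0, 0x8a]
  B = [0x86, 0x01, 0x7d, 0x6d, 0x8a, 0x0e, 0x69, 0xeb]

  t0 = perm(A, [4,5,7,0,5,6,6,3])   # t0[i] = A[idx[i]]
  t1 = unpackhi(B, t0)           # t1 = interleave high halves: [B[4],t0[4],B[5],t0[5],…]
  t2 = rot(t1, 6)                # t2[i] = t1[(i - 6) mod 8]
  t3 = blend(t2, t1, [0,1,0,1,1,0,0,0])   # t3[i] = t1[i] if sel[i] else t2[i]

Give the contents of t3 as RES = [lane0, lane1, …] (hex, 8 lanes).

  t0: 27 44 8a dc 44 b0 b0 0f
  t1: 8a 44 0e b0 69 b0 eb 0f
  t2: 0e b0 69 b0 eb 0f 8a 44
  t3: 0e 44 69 b0 69 0f 8a 44

RES = [0x0e, 0x44, 0x69, 0xb0, 0x69, 0x0f, 0x8a, 0x44]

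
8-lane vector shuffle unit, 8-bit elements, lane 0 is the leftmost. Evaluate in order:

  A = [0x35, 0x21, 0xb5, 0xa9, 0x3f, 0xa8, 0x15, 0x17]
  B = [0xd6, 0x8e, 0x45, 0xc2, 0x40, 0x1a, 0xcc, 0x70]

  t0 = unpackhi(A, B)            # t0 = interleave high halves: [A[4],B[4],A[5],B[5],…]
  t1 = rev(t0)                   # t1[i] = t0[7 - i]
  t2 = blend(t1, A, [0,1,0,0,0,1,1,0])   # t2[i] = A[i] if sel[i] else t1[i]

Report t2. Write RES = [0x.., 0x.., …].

RES = [0x70, 0x21, 0xcc, 0x15, 0x1a, 0xa8, 0x15, 0x3f]

  t0: 3f 40 a8 1a 15 cc 17 70
  t1: 70 17 cc 15 1a a8 40 3f
  t2: 70 21 cc 15 1a a8 15 3f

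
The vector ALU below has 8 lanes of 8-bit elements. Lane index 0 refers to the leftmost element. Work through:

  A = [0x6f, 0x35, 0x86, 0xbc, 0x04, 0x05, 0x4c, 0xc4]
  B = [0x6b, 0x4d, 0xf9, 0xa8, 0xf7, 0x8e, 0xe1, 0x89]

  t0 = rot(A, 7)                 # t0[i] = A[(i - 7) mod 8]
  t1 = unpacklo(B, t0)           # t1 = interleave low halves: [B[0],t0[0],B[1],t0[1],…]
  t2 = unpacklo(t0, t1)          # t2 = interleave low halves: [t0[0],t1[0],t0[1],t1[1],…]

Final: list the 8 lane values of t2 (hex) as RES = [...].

RES = [0x35, 0x6b, 0x86, 0x35, 0xbc, 0x4d, 0x04, 0x86]

→ t0 |35|86|bc|04|05|4c|c4|6f|
→ t1 |6b|35|4d|86|f9|bc|a8|04|
→ t2 |35|6b|86|35|bc|4d|04|86|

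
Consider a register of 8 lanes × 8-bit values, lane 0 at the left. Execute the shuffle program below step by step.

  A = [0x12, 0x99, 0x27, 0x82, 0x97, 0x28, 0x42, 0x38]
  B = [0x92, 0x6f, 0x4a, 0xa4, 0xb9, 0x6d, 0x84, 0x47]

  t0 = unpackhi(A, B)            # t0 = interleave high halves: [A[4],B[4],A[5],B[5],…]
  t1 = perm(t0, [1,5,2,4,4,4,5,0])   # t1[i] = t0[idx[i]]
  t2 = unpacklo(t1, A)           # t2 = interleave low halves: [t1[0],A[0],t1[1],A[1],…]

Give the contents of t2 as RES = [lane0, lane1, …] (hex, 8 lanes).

→ t0 |97|b9|28|6d|42|84|38|47|
→ t1 |b9|84|28|42|42|42|84|97|
→ t2 |b9|12|84|99|28|27|42|82|

RES = [ 0xb9  0x12  0x84  0x99  0x28  0x27  0x42  0x82 ]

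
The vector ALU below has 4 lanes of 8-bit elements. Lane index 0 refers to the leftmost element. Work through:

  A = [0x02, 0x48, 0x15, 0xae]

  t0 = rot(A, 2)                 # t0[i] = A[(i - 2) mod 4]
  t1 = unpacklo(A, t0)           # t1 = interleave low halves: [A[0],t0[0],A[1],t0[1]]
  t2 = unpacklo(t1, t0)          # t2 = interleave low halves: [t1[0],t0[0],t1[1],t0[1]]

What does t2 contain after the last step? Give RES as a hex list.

t0 = [0x15, 0xae, 0x02, 0x48]
t1 = [0x02, 0x15, 0x48, 0xae]
t2 = [0x02, 0x15, 0x15, 0xae]

RES = [0x02, 0x15, 0x15, 0xae]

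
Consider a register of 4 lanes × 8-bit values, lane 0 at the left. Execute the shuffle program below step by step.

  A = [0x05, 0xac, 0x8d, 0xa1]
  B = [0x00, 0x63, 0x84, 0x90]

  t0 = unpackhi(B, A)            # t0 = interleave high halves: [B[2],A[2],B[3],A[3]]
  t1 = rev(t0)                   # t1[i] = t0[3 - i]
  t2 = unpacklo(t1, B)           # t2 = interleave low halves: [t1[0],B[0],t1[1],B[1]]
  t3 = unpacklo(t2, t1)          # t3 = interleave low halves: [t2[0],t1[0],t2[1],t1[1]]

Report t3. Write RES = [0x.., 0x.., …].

RES = [0xa1, 0xa1, 0x00, 0x90]

→ t0 |84|8d|90|a1|
→ t1 |a1|90|8d|84|
→ t2 |a1|00|90|63|
→ t3 |a1|a1|00|90|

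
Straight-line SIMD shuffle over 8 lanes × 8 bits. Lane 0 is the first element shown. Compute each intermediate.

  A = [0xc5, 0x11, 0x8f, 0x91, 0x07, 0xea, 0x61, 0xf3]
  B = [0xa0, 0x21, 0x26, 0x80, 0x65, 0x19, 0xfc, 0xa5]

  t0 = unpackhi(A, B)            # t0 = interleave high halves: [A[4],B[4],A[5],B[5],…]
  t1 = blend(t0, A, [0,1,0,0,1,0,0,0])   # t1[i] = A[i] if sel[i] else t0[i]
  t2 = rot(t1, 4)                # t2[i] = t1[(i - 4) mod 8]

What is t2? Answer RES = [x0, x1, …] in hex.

t0 = [0x07, 0x65, 0xea, 0x19, 0x61, 0xfc, 0xf3, 0xa5]
t1 = [0x07, 0x11, 0xea, 0x19, 0x07, 0xfc, 0xf3, 0xa5]
t2 = [0x07, 0xfc, 0xf3, 0xa5, 0x07, 0x11, 0xea, 0x19]

RES = [0x07, 0xfc, 0xf3, 0xa5, 0x07, 0x11, 0xea, 0x19]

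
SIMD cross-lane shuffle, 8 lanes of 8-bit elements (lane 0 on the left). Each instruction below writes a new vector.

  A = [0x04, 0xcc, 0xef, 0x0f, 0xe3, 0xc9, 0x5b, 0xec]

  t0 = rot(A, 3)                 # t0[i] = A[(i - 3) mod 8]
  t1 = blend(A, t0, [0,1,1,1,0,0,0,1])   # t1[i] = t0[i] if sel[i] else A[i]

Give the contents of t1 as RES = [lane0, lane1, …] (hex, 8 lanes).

→ t0 |c9|5b|ec|04|cc|ef|0f|e3|
→ t1 |04|5b|ec|04|e3|c9|5b|e3|

RES = [ 0x04  0x5b  0xec  0x04  0xe3  0xc9  0x5b  0xe3 ]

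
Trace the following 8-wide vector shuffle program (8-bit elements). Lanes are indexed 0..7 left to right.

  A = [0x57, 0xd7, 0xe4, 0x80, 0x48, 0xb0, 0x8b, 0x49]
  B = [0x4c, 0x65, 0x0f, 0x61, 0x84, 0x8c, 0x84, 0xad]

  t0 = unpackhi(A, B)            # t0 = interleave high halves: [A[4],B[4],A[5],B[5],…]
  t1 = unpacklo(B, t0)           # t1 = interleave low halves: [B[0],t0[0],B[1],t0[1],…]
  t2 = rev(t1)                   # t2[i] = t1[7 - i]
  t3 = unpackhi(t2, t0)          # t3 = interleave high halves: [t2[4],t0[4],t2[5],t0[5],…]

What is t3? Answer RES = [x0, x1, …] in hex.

t0 = [0x48, 0x84, 0xb0, 0x8c, 0x8b, 0x84, 0x49, 0xad]
t1 = [0x4c, 0x48, 0x65, 0x84, 0x0f, 0xb0, 0x61, 0x8c]
t2 = [0x8c, 0x61, 0xb0, 0x0f, 0x84, 0x65, 0x48, 0x4c]
t3 = [0x84, 0x8b, 0x65, 0x84, 0x48, 0x49, 0x4c, 0xad]

RES = [ 0x84  0x8b  0x65  0x84  0x48  0x49  0x4c  0xad ]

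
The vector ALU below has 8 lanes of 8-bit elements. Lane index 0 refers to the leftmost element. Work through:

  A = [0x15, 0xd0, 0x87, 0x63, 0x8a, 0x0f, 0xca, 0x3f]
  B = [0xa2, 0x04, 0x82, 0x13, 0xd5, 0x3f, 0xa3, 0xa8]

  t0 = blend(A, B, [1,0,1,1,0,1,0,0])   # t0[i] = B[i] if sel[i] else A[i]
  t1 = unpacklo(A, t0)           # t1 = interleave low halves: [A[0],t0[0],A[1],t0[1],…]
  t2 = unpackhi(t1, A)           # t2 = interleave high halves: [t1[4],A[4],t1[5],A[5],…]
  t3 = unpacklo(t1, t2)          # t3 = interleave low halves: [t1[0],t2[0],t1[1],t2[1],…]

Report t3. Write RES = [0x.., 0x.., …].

→ t0 |a2|d0|82|13|8a|3f|ca|3f|
→ t1 |15|a2|d0|d0|87|82|63|13|
→ t2 |87|8a|82|0f|63|ca|13|3f|
→ t3 |15|87|a2|8a|d0|82|d0|0f|

RES = [ 0x15  0x87  0xa2  0x8a  0xd0  0x82  0xd0  0x0f ]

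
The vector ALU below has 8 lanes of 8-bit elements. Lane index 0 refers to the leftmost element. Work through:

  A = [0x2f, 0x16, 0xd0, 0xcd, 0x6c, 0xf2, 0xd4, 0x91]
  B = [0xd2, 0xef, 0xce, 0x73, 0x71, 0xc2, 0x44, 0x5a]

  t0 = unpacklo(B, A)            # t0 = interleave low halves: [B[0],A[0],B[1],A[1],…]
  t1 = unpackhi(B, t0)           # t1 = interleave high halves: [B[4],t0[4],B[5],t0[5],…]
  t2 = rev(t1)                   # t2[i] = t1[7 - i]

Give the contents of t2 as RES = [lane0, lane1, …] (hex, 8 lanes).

RES = [0xcd, 0x5a, 0x73, 0x44, 0xd0, 0xc2, 0xce, 0x71]

→ t0 |d2|2f|ef|16|ce|d0|73|cd|
→ t1 |71|ce|c2|d0|44|73|5a|cd|
→ t2 |cd|5a|73|44|d0|c2|ce|71|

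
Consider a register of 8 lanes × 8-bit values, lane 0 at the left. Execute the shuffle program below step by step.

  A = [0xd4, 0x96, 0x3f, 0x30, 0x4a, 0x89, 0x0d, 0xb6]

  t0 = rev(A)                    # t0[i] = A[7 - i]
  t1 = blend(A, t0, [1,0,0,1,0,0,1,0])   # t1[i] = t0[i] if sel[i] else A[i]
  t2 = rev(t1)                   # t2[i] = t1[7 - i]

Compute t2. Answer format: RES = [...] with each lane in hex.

RES = [0xb6, 0x96, 0x89, 0x4a, 0x4a, 0x3f, 0x96, 0xb6]

t0 = [0xb6, 0x0d, 0x89, 0x4a, 0x30, 0x3f, 0x96, 0xd4]
t1 = [0xb6, 0x96, 0x3f, 0x4a, 0x4a, 0x89, 0x96, 0xb6]
t2 = [0xb6, 0x96, 0x89, 0x4a, 0x4a, 0x3f, 0x96, 0xb6]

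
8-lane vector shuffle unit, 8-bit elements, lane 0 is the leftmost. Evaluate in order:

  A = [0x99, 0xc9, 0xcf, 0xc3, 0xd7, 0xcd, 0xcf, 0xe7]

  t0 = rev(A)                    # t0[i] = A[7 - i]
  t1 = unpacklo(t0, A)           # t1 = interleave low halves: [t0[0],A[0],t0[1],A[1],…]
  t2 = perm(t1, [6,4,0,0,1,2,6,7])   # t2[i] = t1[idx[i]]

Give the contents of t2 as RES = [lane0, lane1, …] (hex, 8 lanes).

→ t0 |e7|cf|cd|d7|c3|cf|c9|99|
→ t1 |e7|99|cf|c9|cd|cf|d7|c3|
→ t2 |d7|cd|e7|e7|99|cf|d7|c3|

RES = [ 0xd7  0xcd  0xe7  0xe7  0x99  0xcf  0xd7  0xc3 ]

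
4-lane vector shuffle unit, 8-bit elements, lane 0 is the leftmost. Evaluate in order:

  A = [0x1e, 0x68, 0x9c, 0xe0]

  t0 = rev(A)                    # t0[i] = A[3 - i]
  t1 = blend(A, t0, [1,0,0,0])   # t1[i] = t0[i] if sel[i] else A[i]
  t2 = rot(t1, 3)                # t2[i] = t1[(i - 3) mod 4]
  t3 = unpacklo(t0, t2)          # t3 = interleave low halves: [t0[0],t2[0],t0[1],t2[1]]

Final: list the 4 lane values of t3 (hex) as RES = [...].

  t0: e0 9c 68 1e
  t1: e0 68 9c e0
  t2: 68 9c e0 e0
  t3: e0 68 9c 9c

RES = [ 0xe0  0x68  0x9c  0x9c ]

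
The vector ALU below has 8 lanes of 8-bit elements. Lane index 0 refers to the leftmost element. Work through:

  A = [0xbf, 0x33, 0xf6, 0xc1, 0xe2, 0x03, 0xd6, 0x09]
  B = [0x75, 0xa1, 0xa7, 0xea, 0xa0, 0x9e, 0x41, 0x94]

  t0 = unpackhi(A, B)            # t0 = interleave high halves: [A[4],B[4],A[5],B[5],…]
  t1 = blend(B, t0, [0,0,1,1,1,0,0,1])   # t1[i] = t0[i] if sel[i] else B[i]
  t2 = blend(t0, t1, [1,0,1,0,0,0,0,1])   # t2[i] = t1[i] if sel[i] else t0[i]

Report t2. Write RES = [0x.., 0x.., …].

RES = [ 0x75  0xa0  0x03  0x9e  0xd6  0x41  0x09  0x94 ]

  t0: e2 a0 03 9e d6 41 09 94
  t1: 75 a1 03 9e d6 9e 41 94
  t2: 75 a0 03 9e d6 41 09 94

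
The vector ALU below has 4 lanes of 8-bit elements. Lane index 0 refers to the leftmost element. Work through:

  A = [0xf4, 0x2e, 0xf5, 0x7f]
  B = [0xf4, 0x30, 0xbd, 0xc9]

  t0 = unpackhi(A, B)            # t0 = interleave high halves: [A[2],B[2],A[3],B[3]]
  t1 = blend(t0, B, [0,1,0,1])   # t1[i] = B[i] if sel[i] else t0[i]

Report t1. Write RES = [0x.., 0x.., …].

RES = [0xf5, 0x30, 0x7f, 0xc9]

t0 = [0xf5, 0xbd, 0x7f, 0xc9]
t1 = [0xf5, 0x30, 0x7f, 0xc9]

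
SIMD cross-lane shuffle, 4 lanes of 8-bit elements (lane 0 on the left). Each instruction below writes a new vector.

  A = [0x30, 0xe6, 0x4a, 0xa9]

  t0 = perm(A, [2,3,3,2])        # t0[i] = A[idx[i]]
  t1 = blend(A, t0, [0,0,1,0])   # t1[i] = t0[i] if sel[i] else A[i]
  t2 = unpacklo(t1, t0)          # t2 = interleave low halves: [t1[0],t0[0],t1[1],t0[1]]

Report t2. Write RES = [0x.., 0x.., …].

RES = [ 0x30  0x4a  0xe6  0xa9 ]

→ t0 |4a|a9|a9|4a|
→ t1 |30|e6|a9|a9|
→ t2 |30|4a|e6|a9|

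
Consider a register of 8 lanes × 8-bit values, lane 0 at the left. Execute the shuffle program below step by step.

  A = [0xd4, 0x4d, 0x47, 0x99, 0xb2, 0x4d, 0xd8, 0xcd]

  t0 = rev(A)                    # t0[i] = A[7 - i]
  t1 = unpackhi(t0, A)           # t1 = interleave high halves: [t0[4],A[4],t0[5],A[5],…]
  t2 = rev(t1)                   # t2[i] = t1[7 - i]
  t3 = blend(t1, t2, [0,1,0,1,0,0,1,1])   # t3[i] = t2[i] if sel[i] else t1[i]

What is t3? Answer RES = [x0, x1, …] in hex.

t0 = [0xcd, 0xd8, 0x4d, 0xb2, 0x99, 0x47, 0x4d, 0xd4]
t1 = [0x99, 0xb2, 0x47, 0x4d, 0x4d, 0xd8, 0xd4, 0xcd]
t2 = [0xcd, 0xd4, 0xd8, 0x4d, 0x4d, 0x47, 0xb2, 0x99]
t3 = [0x99, 0xd4, 0x47, 0x4d, 0x4d, 0xd8, 0xb2, 0x99]

RES = [0x99, 0xd4, 0x47, 0x4d, 0x4d, 0xd8, 0xb2, 0x99]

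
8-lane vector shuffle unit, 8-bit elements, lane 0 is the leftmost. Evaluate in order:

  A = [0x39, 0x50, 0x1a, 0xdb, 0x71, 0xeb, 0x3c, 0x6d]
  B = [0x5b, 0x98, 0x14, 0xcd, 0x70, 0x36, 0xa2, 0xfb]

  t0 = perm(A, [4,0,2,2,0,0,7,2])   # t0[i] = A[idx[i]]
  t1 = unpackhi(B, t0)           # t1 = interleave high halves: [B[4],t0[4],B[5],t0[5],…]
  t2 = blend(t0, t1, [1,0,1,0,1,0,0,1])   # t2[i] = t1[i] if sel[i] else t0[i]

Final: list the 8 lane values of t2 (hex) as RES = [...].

→ t0 |71|39|1a|1a|39|39|6d|1a|
→ t1 |70|39|36|39|a2|6d|fb|1a|
→ t2 |70|39|36|1a|a2|39|6d|1a|

RES = [0x70, 0x39, 0x36, 0x1a, 0xa2, 0x39, 0x6d, 0x1a]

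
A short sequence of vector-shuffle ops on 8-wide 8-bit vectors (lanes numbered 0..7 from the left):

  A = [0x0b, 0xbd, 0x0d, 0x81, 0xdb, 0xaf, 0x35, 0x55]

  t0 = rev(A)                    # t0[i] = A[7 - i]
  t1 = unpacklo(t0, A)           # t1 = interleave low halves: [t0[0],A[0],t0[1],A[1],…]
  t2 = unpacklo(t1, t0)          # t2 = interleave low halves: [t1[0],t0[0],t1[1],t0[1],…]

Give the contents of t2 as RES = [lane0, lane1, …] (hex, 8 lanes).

RES = [ 0x55  0x55  0x0b  0x35  0x35  0xaf  0xbd  0xdb ]

  t0: 55 35 af db 81 0d bd 0b
  t1: 55 0b 35 bd af 0d db 81
  t2: 55 55 0b 35 35 af bd db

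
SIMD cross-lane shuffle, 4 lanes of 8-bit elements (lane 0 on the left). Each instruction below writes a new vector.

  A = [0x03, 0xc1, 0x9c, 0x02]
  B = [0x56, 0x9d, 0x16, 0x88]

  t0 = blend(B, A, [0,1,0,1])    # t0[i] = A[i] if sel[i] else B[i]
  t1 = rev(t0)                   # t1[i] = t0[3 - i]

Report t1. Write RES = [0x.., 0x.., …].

RES = [0x02, 0x16, 0xc1, 0x56]

  t0: 56 c1 16 02
  t1: 02 16 c1 56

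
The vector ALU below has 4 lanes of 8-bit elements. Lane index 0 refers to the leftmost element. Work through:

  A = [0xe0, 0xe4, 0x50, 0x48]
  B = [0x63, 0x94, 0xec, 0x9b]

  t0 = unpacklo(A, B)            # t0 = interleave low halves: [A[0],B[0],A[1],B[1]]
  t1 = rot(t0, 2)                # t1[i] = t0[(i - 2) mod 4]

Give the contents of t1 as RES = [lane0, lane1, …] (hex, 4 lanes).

  t0: e0 63 e4 94
  t1: e4 94 e0 63

RES = [ 0xe4  0x94  0xe0  0x63 ]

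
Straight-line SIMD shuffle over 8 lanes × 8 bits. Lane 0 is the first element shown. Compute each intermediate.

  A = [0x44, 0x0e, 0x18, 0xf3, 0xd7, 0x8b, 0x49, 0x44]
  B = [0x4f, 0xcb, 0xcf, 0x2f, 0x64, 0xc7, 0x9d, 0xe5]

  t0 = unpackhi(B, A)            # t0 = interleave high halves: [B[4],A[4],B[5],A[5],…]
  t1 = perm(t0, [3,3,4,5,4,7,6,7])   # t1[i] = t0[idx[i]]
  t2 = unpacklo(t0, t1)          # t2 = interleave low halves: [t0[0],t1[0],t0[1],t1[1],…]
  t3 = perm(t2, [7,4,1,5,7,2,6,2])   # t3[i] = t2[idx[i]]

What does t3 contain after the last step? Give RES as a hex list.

RES = [0x49, 0xc7, 0x8b, 0x9d, 0x49, 0xd7, 0x8b, 0xd7]

t0 = [0x64, 0xd7, 0xc7, 0x8b, 0x9d, 0x49, 0xe5, 0x44]
t1 = [0x8b, 0x8b, 0x9d, 0x49, 0x9d, 0x44, 0xe5, 0x44]
t2 = [0x64, 0x8b, 0xd7, 0x8b, 0xc7, 0x9d, 0x8b, 0x49]
t3 = [0x49, 0xc7, 0x8b, 0x9d, 0x49, 0xd7, 0x8b, 0xd7]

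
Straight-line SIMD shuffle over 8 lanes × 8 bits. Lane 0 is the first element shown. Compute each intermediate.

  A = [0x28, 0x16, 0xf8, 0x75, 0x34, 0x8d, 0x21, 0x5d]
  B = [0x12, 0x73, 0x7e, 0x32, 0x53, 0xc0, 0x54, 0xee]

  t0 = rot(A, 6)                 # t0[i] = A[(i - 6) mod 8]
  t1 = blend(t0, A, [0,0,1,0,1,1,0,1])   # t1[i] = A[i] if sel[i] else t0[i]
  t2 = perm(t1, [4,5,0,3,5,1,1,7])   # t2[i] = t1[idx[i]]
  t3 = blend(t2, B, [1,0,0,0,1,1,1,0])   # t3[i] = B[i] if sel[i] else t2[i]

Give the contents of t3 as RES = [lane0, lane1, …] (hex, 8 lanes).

RES = [0x12, 0x8d, 0xf8, 0x8d, 0x53, 0xc0, 0x54, 0x5d]

→ t0 |f8|75|34|8d|21|5d|28|16|
→ t1 |f8|75|f8|8d|34|8d|28|5d|
→ t2 |34|8d|f8|8d|8d|75|75|5d|
→ t3 |12|8d|f8|8d|53|c0|54|5d|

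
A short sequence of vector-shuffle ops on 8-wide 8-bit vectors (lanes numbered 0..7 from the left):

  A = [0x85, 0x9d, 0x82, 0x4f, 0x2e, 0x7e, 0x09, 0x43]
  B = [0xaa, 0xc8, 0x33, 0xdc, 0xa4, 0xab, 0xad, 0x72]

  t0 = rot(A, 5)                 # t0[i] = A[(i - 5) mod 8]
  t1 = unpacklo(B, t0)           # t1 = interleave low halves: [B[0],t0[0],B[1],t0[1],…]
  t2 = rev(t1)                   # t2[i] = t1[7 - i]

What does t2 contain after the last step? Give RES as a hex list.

RES = [ 0x09  0xdc  0x7e  0x33  0x2e  0xc8  0x4f  0xaa ]

→ t0 |4f|2e|7e|09|43|85|9d|82|
→ t1 |aa|4f|c8|2e|33|7e|dc|09|
→ t2 |09|dc|7e|33|2e|c8|4f|aa|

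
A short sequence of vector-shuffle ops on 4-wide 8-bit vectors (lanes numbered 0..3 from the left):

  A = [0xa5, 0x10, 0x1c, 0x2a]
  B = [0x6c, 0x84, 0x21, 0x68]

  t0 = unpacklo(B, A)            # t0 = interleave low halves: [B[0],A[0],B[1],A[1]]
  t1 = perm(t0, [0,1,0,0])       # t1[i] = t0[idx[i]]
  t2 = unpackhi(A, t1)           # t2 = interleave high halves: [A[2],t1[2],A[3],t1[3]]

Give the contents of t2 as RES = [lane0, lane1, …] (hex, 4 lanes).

RES = [0x1c, 0x6c, 0x2a, 0x6c]

  t0: 6c a5 84 10
  t1: 6c a5 6c 6c
  t2: 1c 6c 2a 6c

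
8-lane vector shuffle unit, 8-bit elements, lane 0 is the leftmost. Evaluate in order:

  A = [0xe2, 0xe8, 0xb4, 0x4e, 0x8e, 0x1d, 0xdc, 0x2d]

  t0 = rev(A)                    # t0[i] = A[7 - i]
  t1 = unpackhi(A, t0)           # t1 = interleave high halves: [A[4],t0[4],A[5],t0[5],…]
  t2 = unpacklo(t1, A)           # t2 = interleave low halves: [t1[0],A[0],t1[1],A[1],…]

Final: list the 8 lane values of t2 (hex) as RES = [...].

t0 = [0x2d, 0xdc, 0x1d, 0x8e, 0x4e, 0xb4, 0xe8, 0xe2]
t1 = [0x8e, 0x4e, 0x1d, 0xb4, 0xdc, 0xe8, 0x2d, 0xe2]
t2 = [0x8e, 0xe2, 0x4e, 0xe8, 0x1d, 0xb4, 0xb4, 0x4e]

RES = [0x8e, 0xe2, 0x4e, 0xe8, 0x1d, 0xb4, 0xb4, 0x4e]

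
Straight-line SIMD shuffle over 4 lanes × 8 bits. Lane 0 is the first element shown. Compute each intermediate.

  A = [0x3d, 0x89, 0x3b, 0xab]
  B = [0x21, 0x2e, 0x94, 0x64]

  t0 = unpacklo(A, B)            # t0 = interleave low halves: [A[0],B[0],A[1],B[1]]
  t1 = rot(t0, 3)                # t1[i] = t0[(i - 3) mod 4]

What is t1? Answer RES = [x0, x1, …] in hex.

RES = [ 0x21  0x89  0x2e  0x3d ]

→ t0 |3d|21|89|2e|
→ t1 |21|89|2e|3d|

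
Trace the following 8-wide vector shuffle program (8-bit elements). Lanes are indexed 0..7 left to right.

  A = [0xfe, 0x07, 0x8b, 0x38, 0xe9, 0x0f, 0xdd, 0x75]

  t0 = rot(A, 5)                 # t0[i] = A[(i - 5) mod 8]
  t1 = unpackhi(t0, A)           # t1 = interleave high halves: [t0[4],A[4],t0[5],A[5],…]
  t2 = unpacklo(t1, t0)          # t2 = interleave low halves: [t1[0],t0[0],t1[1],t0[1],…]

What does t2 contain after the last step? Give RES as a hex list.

RES = [ 0x75  0x38  0xe9  0xe9  0xfe  0x0f  0x0f  0xdd ]

→ t0 |38|e9|0f|dd|75|fe|07|8b|
→ t1 |75|e9|fe|0f|07|dd|8b|75|
→ t2 |75|38|e9|e9|fe|0f|0f|dd|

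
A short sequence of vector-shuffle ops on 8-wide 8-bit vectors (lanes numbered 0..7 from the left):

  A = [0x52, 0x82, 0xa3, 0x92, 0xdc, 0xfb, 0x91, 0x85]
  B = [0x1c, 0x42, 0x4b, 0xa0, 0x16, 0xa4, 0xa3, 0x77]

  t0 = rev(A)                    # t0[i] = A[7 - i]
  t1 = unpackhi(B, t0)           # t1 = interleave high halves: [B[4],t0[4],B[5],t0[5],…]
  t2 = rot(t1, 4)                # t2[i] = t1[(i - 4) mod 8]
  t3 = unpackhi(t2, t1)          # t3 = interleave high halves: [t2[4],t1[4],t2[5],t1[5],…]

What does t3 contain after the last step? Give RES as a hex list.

→ t0 |85|91|fb|dc|92|a3|82|52|
→ t1 |16|92|a4|a3|a3|82|77|52|
→ t2 |a3|82|77|52|16|92|a4|a3|
→ t3 |16|a3|92|82|a4|77|a3|52|

RES = [ 0x16  0xa3  0x92  0x82  0xa4  0x77  0xa3  0x52 ]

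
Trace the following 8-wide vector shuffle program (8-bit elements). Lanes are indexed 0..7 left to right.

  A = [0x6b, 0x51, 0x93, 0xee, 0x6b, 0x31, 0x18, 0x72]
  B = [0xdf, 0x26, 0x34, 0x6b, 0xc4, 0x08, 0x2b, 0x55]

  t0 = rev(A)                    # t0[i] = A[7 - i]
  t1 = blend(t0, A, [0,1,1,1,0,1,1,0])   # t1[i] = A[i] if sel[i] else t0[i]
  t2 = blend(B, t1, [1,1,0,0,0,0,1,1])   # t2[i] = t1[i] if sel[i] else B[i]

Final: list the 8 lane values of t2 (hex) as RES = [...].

RES = [0x72, 0x51, 0x34, 0x6b, 0xc4, 0x08, 0x18, 0x6b]

  t0: 72 18 31 6b ee 93 51 6b
  t1: 72 51 93 ee ee 31 18 6b
  t2: 72 51 34 6b c4 08 18 6b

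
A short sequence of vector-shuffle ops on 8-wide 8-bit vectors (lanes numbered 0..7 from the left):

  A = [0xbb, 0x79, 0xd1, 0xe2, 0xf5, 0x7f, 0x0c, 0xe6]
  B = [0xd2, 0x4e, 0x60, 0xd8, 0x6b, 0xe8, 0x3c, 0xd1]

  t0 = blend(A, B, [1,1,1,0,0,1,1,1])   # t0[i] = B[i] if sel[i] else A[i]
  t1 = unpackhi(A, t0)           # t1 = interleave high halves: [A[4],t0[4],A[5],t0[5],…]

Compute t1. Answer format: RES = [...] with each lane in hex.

RES = [ 0xf5  0xf5  0x7f  0xe8  0x0c  0x3c  0xe6  0xd1 ]

t0 = [0xd2, 0x4e, 0x60, 0xe2, 0xf5, 0xe8, 0x3c, 0xd1]
t1 = [0xf5, 0xf5, 0x7f, 0xe8, 0x0c, 0x3c, 0xe6, 0xd1]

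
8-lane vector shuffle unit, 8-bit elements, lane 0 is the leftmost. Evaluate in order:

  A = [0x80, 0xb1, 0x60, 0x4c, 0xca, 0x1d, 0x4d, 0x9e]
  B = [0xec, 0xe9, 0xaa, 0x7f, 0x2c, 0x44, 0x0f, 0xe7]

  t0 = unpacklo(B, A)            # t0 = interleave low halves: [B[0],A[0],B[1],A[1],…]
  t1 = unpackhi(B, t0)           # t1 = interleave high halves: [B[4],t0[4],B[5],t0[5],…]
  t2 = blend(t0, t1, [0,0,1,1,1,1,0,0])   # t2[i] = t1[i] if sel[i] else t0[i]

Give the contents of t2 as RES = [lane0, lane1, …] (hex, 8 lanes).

t0 = [0xec, 0x80, 0xe9, 0xb1, 0xaa, 0x60, 0x7f, 0x4c]
t1 = [0x2c, 0xaa, 0x44, 0x60, 0x0f, 0x7f, 0xe7, 0x4c]
t2 = [0xec, 0x80, 0x44, 0x60, 0x0f, 0x7f, 0x7f, 0x4c]

RES = [0xec, 0x80, 0x44, 0x60, 0x0f, 0x7f, 0x7f, 0x4c]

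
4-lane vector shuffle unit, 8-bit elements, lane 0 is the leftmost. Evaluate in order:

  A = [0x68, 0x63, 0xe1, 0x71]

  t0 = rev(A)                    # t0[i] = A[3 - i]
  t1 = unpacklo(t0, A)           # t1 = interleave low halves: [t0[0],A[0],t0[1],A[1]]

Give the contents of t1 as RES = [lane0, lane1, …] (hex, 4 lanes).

→ t0 |71|e1|63|68|
→ t1 |71|68|e1|63|

RES = [ 0x71  0x68  0xe1  0x63 ]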